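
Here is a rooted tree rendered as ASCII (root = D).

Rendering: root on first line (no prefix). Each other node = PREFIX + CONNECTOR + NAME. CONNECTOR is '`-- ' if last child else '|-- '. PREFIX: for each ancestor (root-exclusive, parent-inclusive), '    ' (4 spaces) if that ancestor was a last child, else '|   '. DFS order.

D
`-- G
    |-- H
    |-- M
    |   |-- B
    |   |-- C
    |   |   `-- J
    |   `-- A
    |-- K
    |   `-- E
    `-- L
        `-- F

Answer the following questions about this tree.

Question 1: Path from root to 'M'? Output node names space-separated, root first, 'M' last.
Answer: D G M

Derivation:
Walk down from root: D -> G -> M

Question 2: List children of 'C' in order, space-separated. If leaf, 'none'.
Node C's children (from adjacency): J

Answer: J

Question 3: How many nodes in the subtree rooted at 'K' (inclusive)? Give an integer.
Subtree rooted at K contains: E, K
Count = 2

Answer: 2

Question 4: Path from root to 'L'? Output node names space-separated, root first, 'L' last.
Walk down from root: D -> G -> L

Answer: D G L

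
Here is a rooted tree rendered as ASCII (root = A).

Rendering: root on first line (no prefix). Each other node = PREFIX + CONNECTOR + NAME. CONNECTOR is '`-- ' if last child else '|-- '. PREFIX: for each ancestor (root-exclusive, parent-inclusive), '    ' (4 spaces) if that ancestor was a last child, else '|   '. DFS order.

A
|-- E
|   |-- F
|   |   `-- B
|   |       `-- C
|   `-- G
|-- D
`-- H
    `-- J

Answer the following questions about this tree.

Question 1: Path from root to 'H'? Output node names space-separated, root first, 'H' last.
Answer: A H

Derivation:
Walk down from root: A -> H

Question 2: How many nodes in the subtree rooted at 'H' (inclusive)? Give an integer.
Answer: 2

Derivation:
Subtree rooted at H contains: H, J
Count = 2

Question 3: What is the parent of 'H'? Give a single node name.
Scan adjacency: H appears as child of A

Answer: A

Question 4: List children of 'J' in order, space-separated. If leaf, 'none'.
Answer: none

Derivation:
Node J's children (from adjacency): (leaf)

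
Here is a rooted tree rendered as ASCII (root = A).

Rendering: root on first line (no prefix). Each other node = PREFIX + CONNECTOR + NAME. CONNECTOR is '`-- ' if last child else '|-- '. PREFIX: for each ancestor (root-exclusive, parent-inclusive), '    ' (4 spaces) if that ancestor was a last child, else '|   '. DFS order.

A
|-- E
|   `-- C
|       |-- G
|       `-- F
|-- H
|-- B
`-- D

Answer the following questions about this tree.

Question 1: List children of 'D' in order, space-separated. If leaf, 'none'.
Answer: none

Derivation:
Node D's children (from adjacency): (leaf)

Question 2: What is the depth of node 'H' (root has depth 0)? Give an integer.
Path from root to H: A -> H
Depth = number of edges = 1

Answer: 1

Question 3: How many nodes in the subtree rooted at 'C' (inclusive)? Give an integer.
Answer: 3

Derivation:
Subtree rooted at C contains: C, F, G
Count = 3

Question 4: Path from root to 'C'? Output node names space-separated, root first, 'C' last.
Answer: A E C

Derivation:
Walk down from root: A -> E -> C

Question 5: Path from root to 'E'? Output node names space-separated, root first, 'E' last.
Answer: A E

Derivation:
Walk down from root: A -> E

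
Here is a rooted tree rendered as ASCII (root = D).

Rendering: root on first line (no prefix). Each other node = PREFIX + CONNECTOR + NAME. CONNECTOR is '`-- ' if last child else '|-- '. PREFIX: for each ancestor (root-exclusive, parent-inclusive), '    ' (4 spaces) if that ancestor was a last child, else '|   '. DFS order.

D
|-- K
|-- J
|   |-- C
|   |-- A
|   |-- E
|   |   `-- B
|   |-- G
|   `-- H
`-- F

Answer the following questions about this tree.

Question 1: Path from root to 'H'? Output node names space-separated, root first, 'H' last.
Answer: D J H

Derivation:
Walk down from root: D -> J -> H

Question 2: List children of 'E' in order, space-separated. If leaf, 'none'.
Node E's children (from adjacency): B

Answer: B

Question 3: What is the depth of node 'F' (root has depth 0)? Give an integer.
Path from root to F: D -> F
Depth = number of edges = 1

Answer: 1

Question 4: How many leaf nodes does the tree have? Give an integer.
Leaves (nodes with no children): A, B, C, F, G, H, K

Answer: 7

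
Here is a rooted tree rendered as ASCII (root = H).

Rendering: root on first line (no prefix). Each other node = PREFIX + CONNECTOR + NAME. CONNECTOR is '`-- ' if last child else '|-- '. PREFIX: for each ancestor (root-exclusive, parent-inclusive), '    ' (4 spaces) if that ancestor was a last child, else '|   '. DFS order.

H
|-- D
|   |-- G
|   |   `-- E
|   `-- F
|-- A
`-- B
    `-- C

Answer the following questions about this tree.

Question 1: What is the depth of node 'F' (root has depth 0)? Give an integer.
Path from root to F: H -> D -> F
Depth = number of edges = 2

Answer: 2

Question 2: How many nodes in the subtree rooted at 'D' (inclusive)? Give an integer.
Answer: 4

Derivation:
Subtree rooted at D contains: D, E, F, G
Count = 4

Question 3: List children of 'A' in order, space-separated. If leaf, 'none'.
Answer: none

Derivation:
Node A's children (from adjacency): (leaf)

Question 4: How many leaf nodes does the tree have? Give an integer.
Leaves (nodes with no children): A, C, E, F

Answer: 4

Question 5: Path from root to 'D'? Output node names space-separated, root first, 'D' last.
Answer: H D

Derivation:
Walk down from root: H -> D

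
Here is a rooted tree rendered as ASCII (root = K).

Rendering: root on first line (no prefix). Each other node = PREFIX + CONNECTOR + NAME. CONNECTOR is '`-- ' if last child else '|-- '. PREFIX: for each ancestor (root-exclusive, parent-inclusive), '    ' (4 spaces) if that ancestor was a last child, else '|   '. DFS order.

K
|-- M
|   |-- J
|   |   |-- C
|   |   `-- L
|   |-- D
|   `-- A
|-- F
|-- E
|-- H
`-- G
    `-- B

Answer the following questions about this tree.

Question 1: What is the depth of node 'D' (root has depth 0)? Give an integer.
Answer: 2

Derivation:
Path from root to D: K -> M -> D
Depth = number of edges = 2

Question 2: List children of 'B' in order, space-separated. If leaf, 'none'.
Answer: none

Derivation:
Node B's children (from adjacency): (leaf)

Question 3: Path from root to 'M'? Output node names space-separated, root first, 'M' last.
Walk down from root: K -> M

Answer: K M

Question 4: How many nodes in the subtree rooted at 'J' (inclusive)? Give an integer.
Answer: 3

Derivation:
Subtree rooted at J contains: C, J, L
Count = 3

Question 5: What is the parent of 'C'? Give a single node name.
Answer: J

Derivation:
Scan adjacency: C appears as child of J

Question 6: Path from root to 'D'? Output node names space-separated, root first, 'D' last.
Answer: K M D

Derivation:
Walk down from root: K -> M -> D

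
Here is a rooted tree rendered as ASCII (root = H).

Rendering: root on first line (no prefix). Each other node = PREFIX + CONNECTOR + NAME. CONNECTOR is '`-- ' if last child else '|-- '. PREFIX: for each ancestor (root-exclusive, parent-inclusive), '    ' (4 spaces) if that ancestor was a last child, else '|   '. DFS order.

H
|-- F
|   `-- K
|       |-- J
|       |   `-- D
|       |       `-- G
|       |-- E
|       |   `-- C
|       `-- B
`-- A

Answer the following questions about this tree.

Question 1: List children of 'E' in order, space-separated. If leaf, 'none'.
Node E's children (from adjacency): C

Answer: C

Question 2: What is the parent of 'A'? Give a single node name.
Scan adjacency: A appears as child of H

Answer: H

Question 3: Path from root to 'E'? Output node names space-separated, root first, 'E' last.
Walk down from root: H -> F -> K -> E

Answer: H F K E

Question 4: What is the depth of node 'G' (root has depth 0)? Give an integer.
Answer: 5

Derivation:
Path from root to G: H -> F -> K -> J -> D -> G
Depth = number of edges = 5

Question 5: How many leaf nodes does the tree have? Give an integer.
Leaves (nodes with no children): A, B, C, G

Answer: 4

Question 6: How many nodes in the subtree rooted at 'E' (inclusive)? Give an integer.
Answer: 2

Derivation:
Subtree rooted at E contains: C, E
Count = 2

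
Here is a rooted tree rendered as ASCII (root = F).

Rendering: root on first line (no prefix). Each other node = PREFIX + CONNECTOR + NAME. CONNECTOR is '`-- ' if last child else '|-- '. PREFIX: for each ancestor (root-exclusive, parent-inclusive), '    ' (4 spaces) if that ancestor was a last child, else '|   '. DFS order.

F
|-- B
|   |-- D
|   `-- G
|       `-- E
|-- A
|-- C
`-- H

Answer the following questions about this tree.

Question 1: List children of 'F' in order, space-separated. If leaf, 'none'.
Node F's children (from adjacency): B, A, C, H

Answer: B A C H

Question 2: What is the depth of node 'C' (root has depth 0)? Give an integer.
Path from root to C: F -> C
Depth = number of edges = 1

Answer: 1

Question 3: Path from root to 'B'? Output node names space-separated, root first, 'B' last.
Walk down from root: F -> B

Answer: F B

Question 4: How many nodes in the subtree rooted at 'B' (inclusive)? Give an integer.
Subtree rooted at B contains: B, D, E, G
Count = 4

Answer: 4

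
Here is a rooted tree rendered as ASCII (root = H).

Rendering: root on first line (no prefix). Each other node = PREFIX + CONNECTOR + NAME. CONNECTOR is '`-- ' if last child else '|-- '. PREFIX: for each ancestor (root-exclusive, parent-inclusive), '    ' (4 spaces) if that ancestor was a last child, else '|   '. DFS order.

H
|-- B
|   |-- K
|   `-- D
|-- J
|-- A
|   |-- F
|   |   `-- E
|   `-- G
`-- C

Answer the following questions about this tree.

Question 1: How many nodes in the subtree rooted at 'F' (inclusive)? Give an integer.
Subtree rooted at F contains: E, F
Count = 2

Answer: 2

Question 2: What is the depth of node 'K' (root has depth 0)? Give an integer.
Answer: 2

Derivation:
Path from root to K: H -> B -> K
Depth = number of edges = 2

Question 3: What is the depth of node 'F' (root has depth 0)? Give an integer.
Path from root to F: H -> A -> F
Depth = number of edges = 2

Answer: 2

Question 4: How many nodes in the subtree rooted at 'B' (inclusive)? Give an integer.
Answer: 3

Derivation:
Subtree rooted at B contains: B, D, K
Count = 3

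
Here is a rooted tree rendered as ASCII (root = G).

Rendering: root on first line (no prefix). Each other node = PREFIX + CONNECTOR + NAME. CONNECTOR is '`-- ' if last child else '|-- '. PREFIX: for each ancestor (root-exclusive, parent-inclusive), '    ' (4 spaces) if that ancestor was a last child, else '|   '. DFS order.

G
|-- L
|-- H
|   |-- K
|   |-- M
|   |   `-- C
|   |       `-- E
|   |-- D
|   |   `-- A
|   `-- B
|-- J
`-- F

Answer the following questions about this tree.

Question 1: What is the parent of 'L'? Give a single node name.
Scan adjacency: L appears as child of G

Answer: G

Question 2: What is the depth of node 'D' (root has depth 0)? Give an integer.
Path from root to D: G -> H -> D
Depth = number of edges = 2

Answer: 2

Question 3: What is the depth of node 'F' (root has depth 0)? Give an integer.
Answer: 1

Derivation:
Path from root to F: G -> F
Depth = number of edges = 1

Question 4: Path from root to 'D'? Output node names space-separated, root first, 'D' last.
Walk down from root: G -> H -> D

Answer: G H D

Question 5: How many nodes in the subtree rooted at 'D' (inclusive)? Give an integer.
Answer: 2

Derivation:
Subtree rooted at D contains: A, D
Count = 2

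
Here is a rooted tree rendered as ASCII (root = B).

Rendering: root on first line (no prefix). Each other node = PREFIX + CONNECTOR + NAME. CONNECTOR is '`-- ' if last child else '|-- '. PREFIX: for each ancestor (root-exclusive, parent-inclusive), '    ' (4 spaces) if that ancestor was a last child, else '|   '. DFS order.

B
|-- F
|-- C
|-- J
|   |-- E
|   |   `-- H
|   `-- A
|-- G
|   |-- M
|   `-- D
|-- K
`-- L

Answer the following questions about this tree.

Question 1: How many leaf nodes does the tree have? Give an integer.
Answer: 8

Derivation:
Leaves (nodes with no children): A, C, D, F, H, K, L, M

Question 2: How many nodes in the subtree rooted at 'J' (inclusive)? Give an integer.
Answer: 4

Derivation:
Subtree rooted at J contains: A, E, H, J
Count = 4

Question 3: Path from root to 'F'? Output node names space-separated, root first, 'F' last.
Walk down from root: B -> F

Answer: B F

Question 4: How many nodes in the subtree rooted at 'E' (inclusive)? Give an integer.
Answer: 2

Derivation:
Subtree rooted at E contains: E, H
Count = 2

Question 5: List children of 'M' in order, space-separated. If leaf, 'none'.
Answer: none

Derivation:
Node M's children (from adjacency): (leaf)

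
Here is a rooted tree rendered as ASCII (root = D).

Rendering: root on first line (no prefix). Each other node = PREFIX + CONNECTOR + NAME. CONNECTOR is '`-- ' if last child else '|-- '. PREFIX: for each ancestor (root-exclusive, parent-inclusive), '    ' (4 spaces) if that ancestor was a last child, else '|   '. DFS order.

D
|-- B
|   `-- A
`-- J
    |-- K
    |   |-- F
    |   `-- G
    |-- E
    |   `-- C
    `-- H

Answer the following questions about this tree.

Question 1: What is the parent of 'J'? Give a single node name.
Answer: D

Derivation:
Scan adjacency: J appears as child of D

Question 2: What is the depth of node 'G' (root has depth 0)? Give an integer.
Answer: 3

Derivation:
Path from root to G: D -> J -> K -> G
Depth = number of edges = 3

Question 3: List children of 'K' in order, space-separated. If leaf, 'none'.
Answer: F G

Derivation:
Node K's children (from adjacency): F, G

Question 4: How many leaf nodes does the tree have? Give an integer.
Leaves (nodes with no children): A, C, F, G, H

Answer: 5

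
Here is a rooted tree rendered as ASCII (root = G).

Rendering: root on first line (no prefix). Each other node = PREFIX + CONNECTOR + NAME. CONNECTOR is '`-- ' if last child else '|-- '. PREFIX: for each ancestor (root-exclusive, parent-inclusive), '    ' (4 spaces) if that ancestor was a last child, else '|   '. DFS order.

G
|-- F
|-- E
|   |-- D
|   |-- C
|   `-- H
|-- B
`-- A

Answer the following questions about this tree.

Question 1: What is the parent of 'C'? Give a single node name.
Scan adjacency: C appears as child of E

Answer: E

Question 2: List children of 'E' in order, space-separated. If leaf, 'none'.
Answer: D C H

Derivation:
Node E's children (from adjacency): D, C, H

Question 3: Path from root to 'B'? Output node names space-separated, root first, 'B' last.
Answer: G B

Derivation:
Walk down from root: G -> B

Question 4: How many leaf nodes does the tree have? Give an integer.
Leaves (nodes with no children): A, B, C, D, F, H

Answer: 6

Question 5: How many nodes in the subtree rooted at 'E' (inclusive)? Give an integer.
Answer: 4

Derivation:
Subtree rooted at E contains: C, D, E, H
Count = 4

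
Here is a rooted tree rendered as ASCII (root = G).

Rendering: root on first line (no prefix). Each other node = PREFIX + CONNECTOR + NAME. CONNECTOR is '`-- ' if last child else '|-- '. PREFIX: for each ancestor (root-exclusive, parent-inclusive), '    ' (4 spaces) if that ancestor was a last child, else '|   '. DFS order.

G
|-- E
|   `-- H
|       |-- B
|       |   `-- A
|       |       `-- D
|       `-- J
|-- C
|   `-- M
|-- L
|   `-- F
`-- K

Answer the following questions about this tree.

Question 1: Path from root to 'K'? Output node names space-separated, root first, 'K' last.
Answer: G K

Derivation:
Walk down from root: G -> K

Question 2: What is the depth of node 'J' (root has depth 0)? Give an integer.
Answer: 3

Derivation:
Path from root to J: G -> E -> H -> J
Depth = number of edges = 3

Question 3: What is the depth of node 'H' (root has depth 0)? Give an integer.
Path from root to H: G -> E -> H
Depth = number of edges = 2

Answer: 2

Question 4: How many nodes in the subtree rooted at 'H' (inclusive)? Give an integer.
Subtree rooted at H contains: A, B, D, H, J
Count = 5

Answer: 5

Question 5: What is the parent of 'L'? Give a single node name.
Scan adjacency: L appears as child of G

Answer: G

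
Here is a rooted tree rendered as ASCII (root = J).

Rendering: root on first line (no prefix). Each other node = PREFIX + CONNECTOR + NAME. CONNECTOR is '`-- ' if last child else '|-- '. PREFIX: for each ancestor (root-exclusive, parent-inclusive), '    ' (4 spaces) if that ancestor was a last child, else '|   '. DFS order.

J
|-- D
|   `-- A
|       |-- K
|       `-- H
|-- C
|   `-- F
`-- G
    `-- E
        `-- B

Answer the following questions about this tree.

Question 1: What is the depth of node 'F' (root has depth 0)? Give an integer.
Answer: 2

Derivation:
Path from root to F: J -> C -> F
Depth = number of edges = 2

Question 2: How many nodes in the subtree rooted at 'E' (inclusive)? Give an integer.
Subtree rooted at E contains: B, E
Count = 2

Answer: 2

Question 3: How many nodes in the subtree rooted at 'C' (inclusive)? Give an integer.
Answer: 2

Derivation:
Subtree rooted at C contains: C, F
Count = 2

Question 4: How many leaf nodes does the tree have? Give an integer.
Answer: 4

Derivation:
Leaves (nodes with no children): B, F, H, K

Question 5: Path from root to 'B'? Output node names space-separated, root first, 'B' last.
Answer: J G E B

Derivation:
Walk down from root: J -> G -> E -> B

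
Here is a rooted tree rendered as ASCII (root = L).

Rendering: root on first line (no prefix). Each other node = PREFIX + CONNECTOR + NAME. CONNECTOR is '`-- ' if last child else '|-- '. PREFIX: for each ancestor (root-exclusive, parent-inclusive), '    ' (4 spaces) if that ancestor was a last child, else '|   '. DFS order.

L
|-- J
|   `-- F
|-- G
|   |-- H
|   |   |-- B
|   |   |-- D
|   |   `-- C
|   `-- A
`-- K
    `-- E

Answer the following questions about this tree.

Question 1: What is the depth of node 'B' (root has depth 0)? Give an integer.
Answer: 3

Derivation:
Path from root to B: L -> G -> H -> B
Depth = number of edges = 3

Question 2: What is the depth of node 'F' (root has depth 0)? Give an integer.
Path from root to F: L -> J -> F
Depth = number of edges = 2

Answer: 2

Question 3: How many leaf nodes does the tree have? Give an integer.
Leaves (nodes with no children): A, B, C, D, E, F

Answer: 6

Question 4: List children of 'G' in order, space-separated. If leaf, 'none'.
Answer: H A

Derivation:
Node G's children (from adjacency): H, A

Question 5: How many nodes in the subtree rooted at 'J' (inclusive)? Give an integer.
Subtree rooted at J contains: F, J
Count = 2

Answer: 2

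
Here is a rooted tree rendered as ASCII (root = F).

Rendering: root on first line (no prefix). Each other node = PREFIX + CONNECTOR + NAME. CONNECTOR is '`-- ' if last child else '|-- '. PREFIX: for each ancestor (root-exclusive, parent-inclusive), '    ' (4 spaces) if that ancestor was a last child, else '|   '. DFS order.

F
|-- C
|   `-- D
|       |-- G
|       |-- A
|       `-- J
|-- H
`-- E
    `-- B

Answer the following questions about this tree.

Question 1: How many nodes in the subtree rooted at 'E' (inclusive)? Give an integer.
Answer: 2

Derivation:
Subtree rooted at E contains: B, E
Count = 2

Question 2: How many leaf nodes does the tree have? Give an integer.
Leaves (nodes with no children): A, B, G, H, J

Answer: 5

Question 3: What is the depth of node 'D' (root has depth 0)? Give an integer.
Path from root to D: F -> C -> D
Depth = number of edges = 2

Answer: 2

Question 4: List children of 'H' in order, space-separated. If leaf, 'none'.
Node H's children (from adjacency): (leaf)

Answer: none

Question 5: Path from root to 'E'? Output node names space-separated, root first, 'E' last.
Answer: F E

Derivation:
Walk down from root: F -> E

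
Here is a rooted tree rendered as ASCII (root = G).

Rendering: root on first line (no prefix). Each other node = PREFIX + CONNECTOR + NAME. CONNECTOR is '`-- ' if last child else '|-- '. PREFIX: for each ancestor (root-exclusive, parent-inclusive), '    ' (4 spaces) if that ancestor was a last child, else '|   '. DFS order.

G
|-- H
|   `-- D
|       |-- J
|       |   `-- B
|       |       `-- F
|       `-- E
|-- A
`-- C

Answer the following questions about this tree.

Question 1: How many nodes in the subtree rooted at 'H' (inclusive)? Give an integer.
Answer: 6

Derivation:
Subtree rooted at H contains: B, D, E, F, H, J
Count = 6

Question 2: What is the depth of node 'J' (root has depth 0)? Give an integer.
Answer: 3

Derivation:
Path from root to J: G -> H -> D -> J
Depth = number of edges = 3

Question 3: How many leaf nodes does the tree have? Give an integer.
Leaves (nodes with no children): A, C, E, F

Answer: 4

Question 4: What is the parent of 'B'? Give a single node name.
Answer: J

Derivation:
Scan adjacency: B appears as child of J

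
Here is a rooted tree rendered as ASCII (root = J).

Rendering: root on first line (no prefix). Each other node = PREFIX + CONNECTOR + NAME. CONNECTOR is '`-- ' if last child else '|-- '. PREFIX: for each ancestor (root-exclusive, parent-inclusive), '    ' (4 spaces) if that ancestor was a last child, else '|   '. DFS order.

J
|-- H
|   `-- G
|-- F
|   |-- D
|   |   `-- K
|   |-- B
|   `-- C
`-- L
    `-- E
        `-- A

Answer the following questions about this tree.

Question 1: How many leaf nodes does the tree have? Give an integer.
Leaves (nodes with no children): A, B, C, G, K

Answer: 5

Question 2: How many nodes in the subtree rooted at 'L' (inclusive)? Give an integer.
Answer: 3

Derivation:
Subtree rooted at L contains: A, E, L
Count = 3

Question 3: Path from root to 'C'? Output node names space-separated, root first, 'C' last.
Walk down from root: J -> F -> C

Answer: J F C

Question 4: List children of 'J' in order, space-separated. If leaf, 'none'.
Node J's children (from adjacency): H, F, L

Answer: H F L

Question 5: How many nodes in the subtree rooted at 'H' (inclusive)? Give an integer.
Subtree rooted at H contains: G, H
Count = 2

Answer: 2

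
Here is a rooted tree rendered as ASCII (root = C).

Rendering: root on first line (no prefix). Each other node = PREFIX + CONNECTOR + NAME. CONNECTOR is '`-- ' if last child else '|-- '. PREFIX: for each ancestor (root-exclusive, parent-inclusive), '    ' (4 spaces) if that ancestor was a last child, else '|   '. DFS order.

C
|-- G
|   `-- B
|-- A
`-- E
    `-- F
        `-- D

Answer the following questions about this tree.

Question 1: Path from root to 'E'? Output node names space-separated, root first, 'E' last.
Walk down from root: C -> E

Answer: C E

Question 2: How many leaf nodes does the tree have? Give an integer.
Answer: 3

Derivation:
Leaves (nodes with no children): A, B, D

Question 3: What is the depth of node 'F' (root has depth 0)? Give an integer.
Answer: 2

Derivation:
Path from root to F: C -> E -> F
Depth = number of edges = 2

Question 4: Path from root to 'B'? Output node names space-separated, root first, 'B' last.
Walk down from root: C -> G -> B

Answer: C G B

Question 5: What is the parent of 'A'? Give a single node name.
Answer: C

Derivation:
Scan adjacency: A appears as child of C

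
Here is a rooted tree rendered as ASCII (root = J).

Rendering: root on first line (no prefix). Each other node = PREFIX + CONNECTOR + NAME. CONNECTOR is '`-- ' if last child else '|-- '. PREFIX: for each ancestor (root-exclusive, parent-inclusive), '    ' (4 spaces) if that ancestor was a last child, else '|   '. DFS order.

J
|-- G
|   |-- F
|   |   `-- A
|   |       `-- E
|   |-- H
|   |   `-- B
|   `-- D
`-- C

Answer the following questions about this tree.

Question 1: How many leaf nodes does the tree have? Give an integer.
Answer: 4

Derivation:
Leaves (nodes with no children): B, C, D, E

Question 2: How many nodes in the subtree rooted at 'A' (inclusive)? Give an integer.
Subtree rooted at A contains: A, E
Count = 2

Answer: 2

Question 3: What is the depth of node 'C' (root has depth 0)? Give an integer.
Answer: 1

Derivation:
Path from root to C: J -> C
Depth = number of edges = 1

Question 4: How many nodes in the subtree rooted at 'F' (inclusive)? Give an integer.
Answer: 3

Derivation:
Subtree rooted at F contains: A, E, F
Count = 3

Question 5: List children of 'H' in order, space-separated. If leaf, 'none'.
Node H's children (from adjacency): B

Answer: B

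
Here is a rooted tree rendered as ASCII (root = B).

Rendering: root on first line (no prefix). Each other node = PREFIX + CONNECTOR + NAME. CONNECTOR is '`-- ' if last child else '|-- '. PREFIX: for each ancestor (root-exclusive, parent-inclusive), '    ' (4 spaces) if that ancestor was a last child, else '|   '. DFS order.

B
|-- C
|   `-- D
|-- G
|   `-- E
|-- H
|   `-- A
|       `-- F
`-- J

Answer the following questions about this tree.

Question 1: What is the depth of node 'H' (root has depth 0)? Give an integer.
Answer: 1

Derivation:
Path from root to H: B -> H
Depth = number of edges = 1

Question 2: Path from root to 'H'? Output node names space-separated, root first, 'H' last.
Answer: B H

Derivation:
Walk down from root: B -> H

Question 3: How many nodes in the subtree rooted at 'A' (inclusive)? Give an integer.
Subtree rooted at A contains: A, F
Count = 2

Answer: 2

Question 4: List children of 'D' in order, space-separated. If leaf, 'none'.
Node D's children (from adjacency): (leaf)

Answer: none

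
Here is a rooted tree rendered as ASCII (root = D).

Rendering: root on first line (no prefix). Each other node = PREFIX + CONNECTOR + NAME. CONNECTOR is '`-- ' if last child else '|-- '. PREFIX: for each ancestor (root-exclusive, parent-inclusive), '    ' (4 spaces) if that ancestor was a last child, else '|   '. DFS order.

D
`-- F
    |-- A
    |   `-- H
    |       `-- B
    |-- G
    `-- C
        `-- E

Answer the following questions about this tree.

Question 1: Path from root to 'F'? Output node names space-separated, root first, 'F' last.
Walk down from root: D -> F

Answer: D F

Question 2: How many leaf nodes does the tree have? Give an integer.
Leaves (nodes with no children): B, E, G

Answer: 3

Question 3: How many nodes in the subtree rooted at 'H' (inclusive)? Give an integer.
Subtree rooted at H contains: B, H
Count = 2

Answer: 2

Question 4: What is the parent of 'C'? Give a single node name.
Answer: F

Derivation:
Scan adjacency: C appears as child of F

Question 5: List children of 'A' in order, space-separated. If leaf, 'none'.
Answer: H

Derivation:
Node A's children (from adjacency): H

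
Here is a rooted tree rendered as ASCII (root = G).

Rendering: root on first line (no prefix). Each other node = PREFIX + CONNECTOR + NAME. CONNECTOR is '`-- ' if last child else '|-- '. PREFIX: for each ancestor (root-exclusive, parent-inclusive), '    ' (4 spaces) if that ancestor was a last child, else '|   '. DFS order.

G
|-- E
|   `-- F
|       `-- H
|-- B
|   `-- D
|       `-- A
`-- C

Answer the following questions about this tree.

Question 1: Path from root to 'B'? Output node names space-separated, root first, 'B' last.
Answer: G B

Derivation:
Walk down from root: G -> B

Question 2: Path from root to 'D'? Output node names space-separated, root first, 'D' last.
Answer: G B D

Derivation:
Walk down from root: G -> B -> D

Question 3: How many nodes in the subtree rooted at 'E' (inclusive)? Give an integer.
Subtree rooted at E contains: E, F, H
Count = 3

Answer: 3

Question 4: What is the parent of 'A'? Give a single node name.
Scan adjacency: A appears as child of D

Answer: D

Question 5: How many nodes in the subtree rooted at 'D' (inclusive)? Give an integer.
Answer: 2

Derivation:
Subtree rooted at D contains: A, D
Count = 2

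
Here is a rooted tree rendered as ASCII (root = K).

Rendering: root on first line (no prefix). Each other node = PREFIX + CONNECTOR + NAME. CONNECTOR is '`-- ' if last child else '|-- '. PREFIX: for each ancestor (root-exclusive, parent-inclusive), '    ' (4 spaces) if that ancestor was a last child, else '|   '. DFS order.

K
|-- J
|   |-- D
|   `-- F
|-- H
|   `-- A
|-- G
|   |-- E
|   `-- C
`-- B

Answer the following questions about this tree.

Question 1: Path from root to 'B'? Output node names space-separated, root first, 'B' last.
Walk down from root: K -> B

Answer: K B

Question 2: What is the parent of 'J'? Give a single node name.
Scan adjacency: J appears as child of K

Answer: K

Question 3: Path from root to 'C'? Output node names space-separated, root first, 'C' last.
Answer: K G C

Derivation:
Walk down from root: K -> G -> C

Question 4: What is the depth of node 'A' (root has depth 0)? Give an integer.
Answer: 2

Derivation:
Path from root to A: K -> H -> A
Depth = number of edges = 2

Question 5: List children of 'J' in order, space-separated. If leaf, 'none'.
Node J's children (from adjacency): D, F

Answer: D F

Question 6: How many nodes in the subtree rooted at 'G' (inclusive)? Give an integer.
Answer: 3

Derivation:
Subtree rooted at G contains: C, E, G
Count = 3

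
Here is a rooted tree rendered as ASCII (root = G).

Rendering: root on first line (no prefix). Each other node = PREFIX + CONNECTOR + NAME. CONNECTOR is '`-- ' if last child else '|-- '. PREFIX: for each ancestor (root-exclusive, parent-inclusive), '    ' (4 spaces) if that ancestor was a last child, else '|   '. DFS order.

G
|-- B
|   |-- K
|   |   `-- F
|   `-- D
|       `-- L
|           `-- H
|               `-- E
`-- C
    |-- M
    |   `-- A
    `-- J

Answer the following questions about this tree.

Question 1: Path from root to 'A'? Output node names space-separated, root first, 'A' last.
Answer: G C M A

Derivation:
Walk down from root: G -> C -> M -> A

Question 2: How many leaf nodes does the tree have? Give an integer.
Leaves (nodes with no children): A, E, F, J

Answer: 4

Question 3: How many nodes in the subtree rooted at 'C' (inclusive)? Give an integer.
Subtree rooted at C contains: A, C, J, M
Count = 4

Answer: 4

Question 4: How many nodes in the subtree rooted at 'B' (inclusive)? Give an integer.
Answer: 7

Derivation:
Subtree rooted at B contains: B, D, E, F, H, K, L
Count = 7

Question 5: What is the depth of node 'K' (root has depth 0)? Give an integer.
Answer: 2

Derivation:
Path from root to K: G -> B -> K
Depth = number of edges = 2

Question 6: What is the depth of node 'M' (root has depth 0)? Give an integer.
Path from root to M: G -> C -> M
Depth = number of edges = 2

Answer: 2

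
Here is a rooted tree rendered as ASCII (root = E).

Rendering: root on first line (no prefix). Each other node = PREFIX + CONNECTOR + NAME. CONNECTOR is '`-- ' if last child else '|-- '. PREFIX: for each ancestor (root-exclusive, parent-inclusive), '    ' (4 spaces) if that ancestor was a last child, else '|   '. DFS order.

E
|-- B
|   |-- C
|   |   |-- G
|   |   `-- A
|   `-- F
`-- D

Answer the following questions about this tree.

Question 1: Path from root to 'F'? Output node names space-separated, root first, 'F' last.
Walk down from root: E -> B -> F

Answer: E B F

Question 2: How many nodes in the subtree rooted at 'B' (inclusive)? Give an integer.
Subtree rooted at B contains: A, B, C, F, G
Count = 5

Answer: 5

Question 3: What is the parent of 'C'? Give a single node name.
Scan adjacency: C appears as child of B

Answer: B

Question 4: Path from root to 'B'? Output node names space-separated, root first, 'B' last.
Walk down from root: E -> B

Answer: E B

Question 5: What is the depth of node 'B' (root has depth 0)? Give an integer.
Path from root to B: E -> B
Depth = number of edges = 1

Answer: 1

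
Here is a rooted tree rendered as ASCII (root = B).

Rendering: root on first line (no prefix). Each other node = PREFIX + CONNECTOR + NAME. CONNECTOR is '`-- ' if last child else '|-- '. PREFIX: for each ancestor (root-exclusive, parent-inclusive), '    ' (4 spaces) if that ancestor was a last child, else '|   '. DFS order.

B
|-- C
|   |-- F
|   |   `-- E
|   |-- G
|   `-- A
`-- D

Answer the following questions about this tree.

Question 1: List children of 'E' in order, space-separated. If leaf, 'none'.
Answer: none

Derivation:
Node E's children (from adjacency): (leaf)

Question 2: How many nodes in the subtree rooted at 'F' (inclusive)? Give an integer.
Subtree rooted at F contains: E, F
Count = 2

Answer: 2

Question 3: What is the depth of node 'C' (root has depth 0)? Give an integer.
Answer: 1

Derivation:
Path from root to C: B -> C
Depth = number of edges = 1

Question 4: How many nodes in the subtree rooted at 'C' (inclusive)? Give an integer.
Subtree rooted at C contains: A, C, E, F, G
Count = 5

Answer: 5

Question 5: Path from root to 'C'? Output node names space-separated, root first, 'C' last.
Walk down from root: B -> C

Answer: B C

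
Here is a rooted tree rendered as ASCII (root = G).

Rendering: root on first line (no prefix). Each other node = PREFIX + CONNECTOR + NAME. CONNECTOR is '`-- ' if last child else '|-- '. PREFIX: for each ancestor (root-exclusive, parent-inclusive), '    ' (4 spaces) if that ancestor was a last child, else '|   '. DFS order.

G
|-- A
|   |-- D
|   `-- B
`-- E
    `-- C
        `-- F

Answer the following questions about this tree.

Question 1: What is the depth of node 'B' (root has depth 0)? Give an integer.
Answer: 2

Derivation:
Path from root to B: G -> A -> B
Depth = number of edges = 2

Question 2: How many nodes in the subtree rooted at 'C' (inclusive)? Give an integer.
Subtree rooted at C contains: C, F
Count = 2

Answer: 2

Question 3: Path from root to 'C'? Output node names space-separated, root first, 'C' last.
Walk down from root: G -> E -> C

Answer: G E C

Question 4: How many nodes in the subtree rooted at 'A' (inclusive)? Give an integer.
Answer: 3

Derivation:
Subtree rooted at A contains: A, B, D
Count = 3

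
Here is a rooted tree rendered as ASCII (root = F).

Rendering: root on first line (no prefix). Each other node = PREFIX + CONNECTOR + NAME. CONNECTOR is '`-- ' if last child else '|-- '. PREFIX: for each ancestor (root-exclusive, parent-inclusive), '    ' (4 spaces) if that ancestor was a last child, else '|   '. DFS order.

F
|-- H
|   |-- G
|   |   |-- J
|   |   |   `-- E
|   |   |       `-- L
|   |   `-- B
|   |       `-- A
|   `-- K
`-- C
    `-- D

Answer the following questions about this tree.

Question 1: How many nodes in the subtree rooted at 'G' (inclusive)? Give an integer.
Answer: 6

Derivation:
Subtree rooted at G contains: A, B, E, G, J, L
Count = 6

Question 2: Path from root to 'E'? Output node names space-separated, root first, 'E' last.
Walk down from root: F -> H -> G -> J -> E

Answer: F H G J E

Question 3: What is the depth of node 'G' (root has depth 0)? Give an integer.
Path from root to G: F -> H -> G
Depth = number of edges = 2

Answer: 2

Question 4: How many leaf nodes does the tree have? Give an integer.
Answer: 4

Derivation:
Leaves (nodes with no children): A, D, K, L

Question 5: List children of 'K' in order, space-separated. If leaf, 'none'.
Node K's children (from adjacency): (leaf)

Answer: none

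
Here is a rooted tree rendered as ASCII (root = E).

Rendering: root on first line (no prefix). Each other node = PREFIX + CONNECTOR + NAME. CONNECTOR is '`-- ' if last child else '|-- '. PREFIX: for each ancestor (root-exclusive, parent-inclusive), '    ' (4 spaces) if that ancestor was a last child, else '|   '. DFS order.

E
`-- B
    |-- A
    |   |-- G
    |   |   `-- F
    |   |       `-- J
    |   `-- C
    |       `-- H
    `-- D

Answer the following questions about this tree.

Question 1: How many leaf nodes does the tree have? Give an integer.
Answer: 3

Derivation:
Leaves (nodes with no children): D, H, J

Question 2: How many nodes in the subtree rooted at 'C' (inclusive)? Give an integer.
Subtree rooted at C contains: C, H
Count = 2

Answer: 2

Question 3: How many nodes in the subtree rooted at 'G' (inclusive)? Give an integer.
Answer: 3

Derivation:
Subtree rooted at G contains: F, G, J
Count = 3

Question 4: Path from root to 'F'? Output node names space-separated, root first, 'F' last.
Answer: E B A G F

Derivation:
Walk down from root: E -> B -> A -> G -> F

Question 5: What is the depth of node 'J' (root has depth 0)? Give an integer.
Path from root to J: E -> B -> A -> G -> F -> J
Depth = number of edges = 5

Answer: 5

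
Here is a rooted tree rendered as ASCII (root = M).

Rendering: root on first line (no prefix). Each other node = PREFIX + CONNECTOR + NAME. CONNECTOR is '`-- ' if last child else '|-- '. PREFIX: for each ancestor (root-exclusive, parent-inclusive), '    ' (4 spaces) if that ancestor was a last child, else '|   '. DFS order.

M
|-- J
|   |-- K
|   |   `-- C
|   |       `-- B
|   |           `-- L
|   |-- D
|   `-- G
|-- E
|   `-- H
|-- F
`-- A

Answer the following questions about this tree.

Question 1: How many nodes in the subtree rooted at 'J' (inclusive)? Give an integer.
Subtree rooted at J contains: B, C, D, G, J, K, L
Count = 7

Answer: 7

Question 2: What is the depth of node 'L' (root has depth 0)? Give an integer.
Answer: 5

Derivation:
Path from root to L: M -> J -> K -> C -> B -> L
Depth = number of edges = 5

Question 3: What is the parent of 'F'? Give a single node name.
Answer: M

Derivation:
Scan adjacency: F appears as child of M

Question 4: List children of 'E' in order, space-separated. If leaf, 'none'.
Answer: H

Derivation:
Node E's children (from adjacency): H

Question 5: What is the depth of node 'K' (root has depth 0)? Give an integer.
Answer: 2

Derivation:
Path from root to K: M -> J -> K
Depth = number of edges = 2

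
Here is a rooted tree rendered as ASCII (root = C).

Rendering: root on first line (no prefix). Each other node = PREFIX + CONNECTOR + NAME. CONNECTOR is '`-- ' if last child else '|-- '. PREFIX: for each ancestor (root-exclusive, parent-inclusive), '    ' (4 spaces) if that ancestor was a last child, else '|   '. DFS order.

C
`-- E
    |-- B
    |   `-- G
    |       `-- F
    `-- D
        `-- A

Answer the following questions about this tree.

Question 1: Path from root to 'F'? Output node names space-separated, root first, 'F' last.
Walk down from root: C -> E -> B -> G -> F

Answer: C E B G F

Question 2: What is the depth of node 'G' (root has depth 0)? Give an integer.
Answer: 3

Derivation:
Path from root to G: C -> E -> B -> G
Depth = number of edges = 3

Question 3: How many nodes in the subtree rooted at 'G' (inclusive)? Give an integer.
Subtree rooted at G contains: F, G
Count = 2

Answer: 2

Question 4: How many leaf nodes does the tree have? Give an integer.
Answer: 2

Derivation:
Leaves (nodes with no children): A, F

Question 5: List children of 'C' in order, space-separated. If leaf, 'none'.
Answer: E

Derivation:
Node C's children (from adjacency): E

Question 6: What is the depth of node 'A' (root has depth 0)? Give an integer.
Answer: 3

Derivation:
Path from root to A: C -> E -> D -> A
Depth = number of edges = 3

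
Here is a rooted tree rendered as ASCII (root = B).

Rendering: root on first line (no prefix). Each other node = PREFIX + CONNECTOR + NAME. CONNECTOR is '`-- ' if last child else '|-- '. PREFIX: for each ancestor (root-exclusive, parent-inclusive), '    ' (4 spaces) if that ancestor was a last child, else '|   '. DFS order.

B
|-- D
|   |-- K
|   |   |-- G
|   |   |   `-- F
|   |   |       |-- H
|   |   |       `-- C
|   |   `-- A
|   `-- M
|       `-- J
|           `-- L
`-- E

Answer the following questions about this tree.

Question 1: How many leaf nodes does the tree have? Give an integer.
Leaves (nodes with no children): A, C, E, H, L

Answer: 5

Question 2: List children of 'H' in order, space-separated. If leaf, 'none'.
Answer: none

Derivation:
Node H's children (from adjacency): (leaf)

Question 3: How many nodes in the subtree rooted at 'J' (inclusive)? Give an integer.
Answer: 2

Derivation:
Subtree rooted at J contains: J, L
Count = 2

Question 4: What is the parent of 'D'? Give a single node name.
Scan adjacency: D appears as child of B

Answer: B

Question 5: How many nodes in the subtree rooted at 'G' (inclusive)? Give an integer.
Subtree rooted at G contains: C, F, G, H
Count = 4

Answer: 4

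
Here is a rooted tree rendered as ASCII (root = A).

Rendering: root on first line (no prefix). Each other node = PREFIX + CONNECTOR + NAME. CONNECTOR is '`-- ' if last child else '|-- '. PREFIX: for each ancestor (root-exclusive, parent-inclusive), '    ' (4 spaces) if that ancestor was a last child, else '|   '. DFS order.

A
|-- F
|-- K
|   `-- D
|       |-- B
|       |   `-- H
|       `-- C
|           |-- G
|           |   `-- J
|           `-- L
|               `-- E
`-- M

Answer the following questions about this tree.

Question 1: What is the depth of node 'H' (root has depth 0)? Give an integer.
Answer: 4

Derivation:
Path from root to H: A -> K -> D -> B -> H
Depth = number of edges = 4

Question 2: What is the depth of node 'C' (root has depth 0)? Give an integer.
Path from root to C: A -> K -> D -> C
Depth = number of edges = 3

Answer: 3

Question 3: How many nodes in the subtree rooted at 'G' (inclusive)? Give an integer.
Answer: 2

Derivation:
Subtree rooted at G contains: G, J
Count = 2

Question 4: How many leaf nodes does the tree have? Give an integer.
Answer: 5

Derivation:
Leaves (nodes with no children): E, F, H, J, M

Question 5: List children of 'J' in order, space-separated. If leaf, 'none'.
Node J's children (from adjacency): (leaf)

Answer: none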